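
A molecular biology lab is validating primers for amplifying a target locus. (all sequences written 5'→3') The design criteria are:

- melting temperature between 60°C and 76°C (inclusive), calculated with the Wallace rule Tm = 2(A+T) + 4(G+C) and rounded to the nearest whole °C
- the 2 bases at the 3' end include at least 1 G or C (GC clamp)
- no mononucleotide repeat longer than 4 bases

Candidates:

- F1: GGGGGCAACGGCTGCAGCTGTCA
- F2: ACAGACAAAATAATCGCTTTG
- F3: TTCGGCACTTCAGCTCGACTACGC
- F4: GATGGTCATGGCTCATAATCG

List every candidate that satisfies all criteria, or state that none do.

F3 and F4.

F1 (23 nt, A=4 T=3 G=10 C=6): Tm = 2·7 + 4·16 = 78°C, outside 60–76°C ✗; 3' end CA has 1 G/C ✓; longest run = 5, exceeds 4 ✗ — fails.
F2 (21 nt, A=9 T=5 G=3 C=4): Tm = 2·14 + 4·7 = 56°C, outside 60–76°C ✗; 3' end TG has 1 G/C ✓; longest run = 4 ✓ — fails.
F3 (24 nt, A=4 T=6 G=5 C=9): Tm = 2·10 + 4·14 = 76°C ✓; 3' end GC has 2 G/C ✓; longest run = 2 ✓ — passes.
F4 (21 nt, A=5 T=6 G=6 C=4): Tm = 2·11 + 4·10 = 62°C ✓; 3' end CG has 2 G/C ✓; longest run = 2 ✓ — passes.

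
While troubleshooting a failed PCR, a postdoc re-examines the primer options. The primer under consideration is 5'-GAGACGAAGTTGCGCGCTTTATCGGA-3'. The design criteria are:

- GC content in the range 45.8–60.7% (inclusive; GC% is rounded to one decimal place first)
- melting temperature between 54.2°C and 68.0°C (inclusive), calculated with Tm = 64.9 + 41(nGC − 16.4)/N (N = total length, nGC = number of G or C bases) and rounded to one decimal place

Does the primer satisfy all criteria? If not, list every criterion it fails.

Meets all criteria.

Base counts: A=6, T=6, G=9, C=5 (length 26).
GC content: GC 14/26 = 53.8% ✓
Tm: Tm = 64.9 + 41·(14 − 16.4)/26 = 61.1°C ✓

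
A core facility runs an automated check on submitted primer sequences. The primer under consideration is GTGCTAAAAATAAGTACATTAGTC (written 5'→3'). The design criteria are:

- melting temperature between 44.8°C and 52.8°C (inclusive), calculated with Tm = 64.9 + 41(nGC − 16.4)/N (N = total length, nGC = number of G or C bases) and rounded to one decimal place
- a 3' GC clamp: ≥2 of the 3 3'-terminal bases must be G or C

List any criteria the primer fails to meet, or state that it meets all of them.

Base counts: A=10, T=7, G=4, C=3 (length 24).
Tm: Tm = 64.9 + 41·(7 − 16.4)/24 = 48.8°C ✓
GC clamp: 3' end GTC has 2 G/C ✓

Meets all criteria.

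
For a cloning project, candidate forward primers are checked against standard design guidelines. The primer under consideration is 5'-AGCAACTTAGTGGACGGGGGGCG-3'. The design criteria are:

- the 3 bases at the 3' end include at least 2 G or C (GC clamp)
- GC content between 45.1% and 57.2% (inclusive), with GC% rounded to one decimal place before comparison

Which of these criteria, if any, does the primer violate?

Fails: GC content.

Base counts: A=5, T=3, G=11, C=4 (length 23).
GC clamp: 3' end GCG has 3 G/C ✓
GC content: GC 15/23 = 65.2%, outside 45.1–57.2% ✗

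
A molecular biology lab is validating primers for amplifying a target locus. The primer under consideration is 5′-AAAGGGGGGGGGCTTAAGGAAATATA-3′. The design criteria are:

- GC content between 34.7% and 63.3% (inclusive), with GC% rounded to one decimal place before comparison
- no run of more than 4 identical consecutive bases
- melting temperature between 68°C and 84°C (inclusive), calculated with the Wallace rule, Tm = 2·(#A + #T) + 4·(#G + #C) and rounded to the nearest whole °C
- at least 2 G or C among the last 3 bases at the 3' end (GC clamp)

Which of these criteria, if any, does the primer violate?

Base counts: A=10, T=4, G=11, C=1 (length 26).
GC content: GC 12/26 = 46.2% ✓
homopolymer run: longest run = 9, exceeds 4 ✗
Tm: Tm = 2·14 + 4·12 = 76°C ✓
GC clamp: 3' end ATA has 0 G/C, need ≥2 ✗

Fails: homopolymer run, GC clamp.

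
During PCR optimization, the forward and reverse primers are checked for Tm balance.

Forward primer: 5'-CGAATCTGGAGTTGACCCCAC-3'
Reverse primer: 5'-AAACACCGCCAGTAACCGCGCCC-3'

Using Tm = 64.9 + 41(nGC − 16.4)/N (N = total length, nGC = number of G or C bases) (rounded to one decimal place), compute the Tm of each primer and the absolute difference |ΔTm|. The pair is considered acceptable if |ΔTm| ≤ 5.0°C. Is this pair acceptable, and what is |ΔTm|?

Forward: G+C = 12, N = 21 → Tm = 64.9 + 41·(12 − 16.4)/21 = 56.3°C.
Reverse: G+C = 15, N = 23 → Tm = 64.9 + 41·(15 − 16.4)/23 = 62.4°C.
|ΔTm| = |56.3 − 62.4| = 6.1°C, > 5.0°C.

|ΔTm| = 6.1°C; the pair is not acceptable.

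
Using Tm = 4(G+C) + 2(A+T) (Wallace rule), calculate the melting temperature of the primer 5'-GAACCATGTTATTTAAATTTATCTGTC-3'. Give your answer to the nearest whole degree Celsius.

68°C

Base counts: A=8, T=12, G=3, C=4 (length 27).
Tm = 2·(8+12) + 4·(3+4) = 2·20 + 4·7 = 40 + 28 = 68°C.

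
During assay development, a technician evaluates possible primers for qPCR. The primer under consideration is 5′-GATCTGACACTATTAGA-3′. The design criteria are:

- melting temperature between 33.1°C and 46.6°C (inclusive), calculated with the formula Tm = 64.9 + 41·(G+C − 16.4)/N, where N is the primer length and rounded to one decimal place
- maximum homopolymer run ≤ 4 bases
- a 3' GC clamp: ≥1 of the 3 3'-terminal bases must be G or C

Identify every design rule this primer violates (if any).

Meets all criteria.

Base counts: A=6, T=5, G=3, C=3 (length 17).
Tm: Tm = 64.9 + 41·(6 − 16.4)/17 = 39.8°C ✓
homopolymer run: longest run = 2 ✓
GC clamp: 3' end AGA has 1 G/C ✓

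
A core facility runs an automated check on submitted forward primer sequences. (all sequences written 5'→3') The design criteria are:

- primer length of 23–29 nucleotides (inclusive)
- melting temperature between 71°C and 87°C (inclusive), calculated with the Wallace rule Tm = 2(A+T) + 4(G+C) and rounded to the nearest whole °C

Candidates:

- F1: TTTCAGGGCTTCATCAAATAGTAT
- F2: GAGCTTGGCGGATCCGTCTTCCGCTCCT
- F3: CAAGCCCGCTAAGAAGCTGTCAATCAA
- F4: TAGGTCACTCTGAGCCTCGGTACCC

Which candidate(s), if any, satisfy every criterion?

F3 and F4.

F1 (24 nt, A=7 T=9 G=4 C=4): length 24 ✓; Tm = 2·16 + 4·8 = 64°C, outside 71–87°C ✗ — fails.
F2 (28 nt, A=2 T=8 G=8 C=10): length 28 ✓; Tm = 2·10 + 4·18 = 92°C, outside 71–87°C ✗ — fails.
F3 (27 nt, A=10 T=4 G=5 C=8): length 27 ✓; Tm = 2·14 + 4·13 = 80°C ✓ — passes.
F4 (25 nt, A=4 T=6 G=6 C=9): length 25 ✓; Tm = 2·10 + 4·15 = 80°C ✓ — passes.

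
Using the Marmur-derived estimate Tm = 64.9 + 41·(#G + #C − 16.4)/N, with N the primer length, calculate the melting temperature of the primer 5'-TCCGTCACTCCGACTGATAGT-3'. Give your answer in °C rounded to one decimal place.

54.4°C

Base counts: A=4, T=6, G=4, C=7; G+C = 11, N = 21.
Tm = 64.9 + 41·(11 − 16.4)/21 = 64.9 + -221.40/21 = 54.4°C.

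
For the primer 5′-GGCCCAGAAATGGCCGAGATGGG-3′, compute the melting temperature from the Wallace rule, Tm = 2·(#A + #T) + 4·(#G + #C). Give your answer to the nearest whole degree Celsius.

Base counts: A=6, T=2, G=10, C=5 (length 23).
Tm = 2·(6+2) + 4·(10+5) = 2·8 + 4·15 = 16 + 60 = 76°C.

76°C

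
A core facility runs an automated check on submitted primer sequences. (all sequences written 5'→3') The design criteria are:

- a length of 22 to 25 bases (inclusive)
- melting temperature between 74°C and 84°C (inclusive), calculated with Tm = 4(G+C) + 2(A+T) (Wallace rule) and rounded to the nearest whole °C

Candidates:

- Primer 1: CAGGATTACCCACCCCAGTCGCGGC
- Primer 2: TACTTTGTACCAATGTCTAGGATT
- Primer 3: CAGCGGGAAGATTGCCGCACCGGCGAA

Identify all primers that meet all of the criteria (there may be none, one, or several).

Primer 1 (25 nt, A=5 T=3 G=6 C=11): length 25 ✓; Tm = 2·8 + 4·17 = 84°C ✓ — passes.
Primer 2 (24 nt, A=6 T=10 G=4 C=4): length 24 ✓; Tm = 2·16 + 4·8 = 64°C, outside 74–84°C ✗ — fails.
Primer 3 (27 nt, A=7 T=2 G=10 C=8): length 27, outside 22–25 ✗; Tm = 2·9 + 4·18 = 90°C, outside 74–84°C ✗ — fails.

Primer 1 only.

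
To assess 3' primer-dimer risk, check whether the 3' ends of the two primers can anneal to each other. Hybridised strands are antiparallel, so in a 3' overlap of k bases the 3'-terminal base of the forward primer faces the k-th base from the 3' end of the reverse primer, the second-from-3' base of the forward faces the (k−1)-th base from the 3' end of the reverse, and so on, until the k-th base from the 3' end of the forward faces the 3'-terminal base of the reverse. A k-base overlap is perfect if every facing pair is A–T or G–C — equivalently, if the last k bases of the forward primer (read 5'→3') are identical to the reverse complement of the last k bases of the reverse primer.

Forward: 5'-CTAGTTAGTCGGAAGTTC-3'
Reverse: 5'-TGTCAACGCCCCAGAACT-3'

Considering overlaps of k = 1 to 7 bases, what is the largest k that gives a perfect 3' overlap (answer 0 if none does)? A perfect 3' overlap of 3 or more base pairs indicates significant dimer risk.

Longest perfect overlap: 5 complementary base pairs; significant dimer risk (threshold 3).

Last 7 bases (5'→3') — forward …GAAGTTC, reverse …CAGAACT.
Reverse complement of the reverse primer's last 7 bases: AGTTCTG; its first k bases are the reverse complement of the reverse primer's last k bases, so a perfect k-base overlap needs the forward primer's last k bases to equal them.
Comparing (forward last k vs required): k=1: C vs A ✗; k=2: TC vs AG ✗; k=3: TTC vs AGT ✗; k=4: GTTC vs AGTT ✗; k=5: AGTTC vs AGTTC ✓; k=6: AAGTTC vs AGTTCT ✗; k=7: GAAGTTC vs AGTTCTG ✗.
Only k = 5 is perfect, so the longest perfect 3' overlap is 5.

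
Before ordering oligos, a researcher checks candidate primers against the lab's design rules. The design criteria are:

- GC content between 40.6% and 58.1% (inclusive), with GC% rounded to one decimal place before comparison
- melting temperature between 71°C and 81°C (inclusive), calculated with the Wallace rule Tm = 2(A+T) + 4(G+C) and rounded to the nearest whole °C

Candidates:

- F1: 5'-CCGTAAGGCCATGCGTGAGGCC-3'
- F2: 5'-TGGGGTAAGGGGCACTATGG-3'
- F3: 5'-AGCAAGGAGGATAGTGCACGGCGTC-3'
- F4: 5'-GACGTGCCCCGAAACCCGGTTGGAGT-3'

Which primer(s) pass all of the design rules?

F1 (22 nt, A=4 T=3 G=8 C=7): GC 15/22 = 68.2%, outside 40.6–58.1% ✗; Tm = 2·7 + 4·15 = 74°C ✓ — fails.
F2 (20 nt, A=4 T=4 G=10 C=2): GC 12/20 = 60.0%, outside 40.6–58.1% ✗; Tm = 2·8 + 4·12 = 64°C, outside 71–81°C ✗ — fails.
F3 (25 nt, A=7 T=3 G=10 C=5): GC 15/25 = 60.0%, outside 40.6–58.1% ✗; Tm = 2·10 + 4·15 = 80°C ✓ — fails.
F4 (26 nt, A=5 T=4 G=9 C=8): GC 17/26 = 65.4%, outside 40.6–58.1% ✗; Tm = 2·9 + 4·17 = 86°C, outside 71–81°C ✗ — fails.

None of the candidates satisfy all criteria.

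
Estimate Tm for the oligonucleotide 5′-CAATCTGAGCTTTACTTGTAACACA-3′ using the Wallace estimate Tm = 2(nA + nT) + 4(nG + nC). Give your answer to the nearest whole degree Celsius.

68°C

Base counts: A=8, T=8, G=3, C=6 (length 25).
Tm = 2·(8+8) + 4·(3+6) = 2·16 + 4·9 = 32 + 36 = 68°C.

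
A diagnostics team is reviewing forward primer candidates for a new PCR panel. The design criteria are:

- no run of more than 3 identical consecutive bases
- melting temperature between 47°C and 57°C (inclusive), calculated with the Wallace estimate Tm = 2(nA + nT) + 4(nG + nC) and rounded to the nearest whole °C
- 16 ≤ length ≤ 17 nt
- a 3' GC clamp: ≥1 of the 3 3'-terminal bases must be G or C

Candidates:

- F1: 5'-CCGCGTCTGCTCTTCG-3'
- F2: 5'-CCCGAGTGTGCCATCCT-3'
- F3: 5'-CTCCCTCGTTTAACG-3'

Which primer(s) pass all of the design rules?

F1 and F2.

F1 (16 nt, A=0 T=5 G=4 C=7): longest run = 2 ✓; Tm = 2·5 + 4·11 = 54°C ✓; length 16 ✓; 3' end TCG has 2 G/C ✓ — passes.
F2 (17 nt, A=2 T=4 G=4 C=7): longest run = 3 ✓; Tm = 2·6 + 4·11 = 56°C ✓; length 17 ✓; 3' end CCT has 2 G/C ✓ — passes.
F3 (15 nt, A=2 T=5 G=2 C=6): longest run = 3 ✓; Tm = 2·7 + 4·8 = 46°C, outside 47–57°C ✗; length 15, outside 16–17 ✗; 3' end ACG has 2 G/C ✓ — fails.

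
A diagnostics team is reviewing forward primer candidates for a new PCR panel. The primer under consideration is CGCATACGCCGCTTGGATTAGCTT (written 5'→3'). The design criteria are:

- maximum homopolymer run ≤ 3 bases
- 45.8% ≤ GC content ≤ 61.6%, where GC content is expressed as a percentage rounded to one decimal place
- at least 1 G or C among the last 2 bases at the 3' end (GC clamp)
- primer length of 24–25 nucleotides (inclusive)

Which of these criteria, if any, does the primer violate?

Fails: GC clamp.

Base counts: A=4, T=7, G=6, C=7 (length 24).
homopolymer run: longest run = 2 ✓
GC content: GC 13/24 = 54.2% ✓
GC clamp: 3' end TT has 0 G/C, need ≥1 ✗
length: length 24 ✓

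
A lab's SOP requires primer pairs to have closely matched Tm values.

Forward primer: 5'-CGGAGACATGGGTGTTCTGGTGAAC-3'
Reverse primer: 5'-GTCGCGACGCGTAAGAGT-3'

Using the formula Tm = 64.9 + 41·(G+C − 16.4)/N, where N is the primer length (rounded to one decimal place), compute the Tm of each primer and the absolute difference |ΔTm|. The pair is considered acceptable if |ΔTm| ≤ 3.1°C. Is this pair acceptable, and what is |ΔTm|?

|ΔTm| = 8.4°C; the pair is not acceptable.

Forward: G+C = 14, N = 25 → Tm = 64.9 + 41·(14 − 16.4)/25 = 61.0°C.
Reverse: G+C = 11, N = 18 → Tm = 64.9 + 41·(11 − 16.4)/18 = 52.6°C.
|ΔTm| = |61.0 − 52.6| = 8.4°C, > 3.1°C.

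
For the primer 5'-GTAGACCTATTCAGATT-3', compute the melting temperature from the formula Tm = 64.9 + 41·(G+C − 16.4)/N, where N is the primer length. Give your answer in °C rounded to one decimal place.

39.8°C

Base counts: A=5, T=6, G=3, C=3; G+C = 6, N = 17.
Tm = 64.9 + 41·(6 − 16.4)/17 = 64.9 + -426.40/17 = 39.8°C.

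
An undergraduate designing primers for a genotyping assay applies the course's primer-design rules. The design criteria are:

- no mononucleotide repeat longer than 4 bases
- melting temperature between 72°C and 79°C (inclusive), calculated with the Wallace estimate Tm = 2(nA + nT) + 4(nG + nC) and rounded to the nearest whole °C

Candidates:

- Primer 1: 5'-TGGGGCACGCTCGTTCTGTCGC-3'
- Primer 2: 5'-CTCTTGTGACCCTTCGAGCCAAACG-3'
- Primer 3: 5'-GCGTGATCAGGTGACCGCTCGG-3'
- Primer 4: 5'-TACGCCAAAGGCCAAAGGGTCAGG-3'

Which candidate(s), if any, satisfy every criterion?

Primer 1 (22 nt, A=1 T=6 G=8 C=7): longest run = 4 ✓; Tm = 2·7 + 4·15 = 74°C ✓ — passes.
Primer 2 (25 nt, A=5 T=6 G=5 C=9): longest run = 3 ✓; Tm = 2·11 + 4·14 = 78°C ✓ — passes.
Primer 3 (22 nt, A=3 T=4 G=9 C=6): longest run = 2 ✓; Tm = 2·7 + 4·15 = 74°C ✓ — passes.
Primer 4 (24 nt, A=8 T=2 G=8 C=6): longest run = 3 ✓; Tm = 2·10 + 4·14 = 76°C ✓ — passes.

Primer 1, Primer 2, Primer 3 and Primer 4.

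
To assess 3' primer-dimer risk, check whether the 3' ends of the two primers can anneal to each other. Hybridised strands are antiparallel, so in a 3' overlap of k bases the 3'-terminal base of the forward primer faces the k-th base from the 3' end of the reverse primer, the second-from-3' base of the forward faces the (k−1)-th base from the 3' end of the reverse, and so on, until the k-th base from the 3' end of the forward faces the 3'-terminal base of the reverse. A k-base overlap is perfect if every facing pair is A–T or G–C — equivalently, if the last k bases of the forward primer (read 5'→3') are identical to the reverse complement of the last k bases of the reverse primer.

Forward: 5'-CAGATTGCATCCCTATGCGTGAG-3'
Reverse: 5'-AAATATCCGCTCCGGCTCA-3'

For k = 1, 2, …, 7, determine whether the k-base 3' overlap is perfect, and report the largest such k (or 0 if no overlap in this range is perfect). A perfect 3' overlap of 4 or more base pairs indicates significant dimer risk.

Last 7 bases (5'→3') — forward …GCGTGAG, reverse …CGGCTCA.
Reverse complement of the reverse primer's last 7 bases: TGAGCCG; its first k bases are the reverse complement of the reverse primer's last k bases, so a perfect k-base overlap needs the forward primer's last k bases to equal them.
Comparing (forward last k vs required): k=1: G vs T ✗; k=2: AG vs TG ✗; k=3: GAG vs TGA ✗; k=4: TGAG vs TGAG ✓; k=5: GTGAG vs TGAGC ✗; k=6: CGTGAG vs TGAGCC ✗; k=7: GCGTGAG vs TGAGCCG ✗.
Only k = 4 is perfect, so the longest perfect 3' overlap is 4.

Longest perfect overlap: 4 complementary base pairs; significant dimer risk (threshold 4).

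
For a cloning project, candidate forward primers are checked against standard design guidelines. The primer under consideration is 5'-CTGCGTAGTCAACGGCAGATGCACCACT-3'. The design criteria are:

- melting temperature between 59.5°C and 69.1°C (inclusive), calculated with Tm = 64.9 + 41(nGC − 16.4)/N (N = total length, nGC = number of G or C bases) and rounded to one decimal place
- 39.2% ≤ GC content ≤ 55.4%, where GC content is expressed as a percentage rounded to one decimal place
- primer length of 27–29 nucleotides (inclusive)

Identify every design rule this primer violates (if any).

Base counts: A=7, T=5, G=7, C=9 (length 28).
Tm: Tm = 64.9 + 41·(16 − 16.4)/28 = 64.3°C ✓
GC content: GC 16/28 = 57.1%, outside 39.2–55.4% ✗
length: length 28 ✓

Fails: GC content.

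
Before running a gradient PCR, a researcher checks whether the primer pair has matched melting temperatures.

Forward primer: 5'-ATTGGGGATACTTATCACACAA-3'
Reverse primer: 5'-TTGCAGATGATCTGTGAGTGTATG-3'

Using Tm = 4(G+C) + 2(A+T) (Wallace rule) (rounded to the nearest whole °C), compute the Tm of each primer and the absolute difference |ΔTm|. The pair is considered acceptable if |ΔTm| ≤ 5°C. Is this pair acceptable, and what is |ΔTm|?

|ΔTm| = 8°C; the pair is not acceptable.

Forward: A=8 T=6 G=4 C=4 → Tm = 2·14 + 4·8 = 60°C.
Reverse: A=5 T=9 G=8 C=2 → Tm = 2·14 + 4·10 = 68°C.
|ΔTm| = |60 − 68| = 8°C, > 5°C.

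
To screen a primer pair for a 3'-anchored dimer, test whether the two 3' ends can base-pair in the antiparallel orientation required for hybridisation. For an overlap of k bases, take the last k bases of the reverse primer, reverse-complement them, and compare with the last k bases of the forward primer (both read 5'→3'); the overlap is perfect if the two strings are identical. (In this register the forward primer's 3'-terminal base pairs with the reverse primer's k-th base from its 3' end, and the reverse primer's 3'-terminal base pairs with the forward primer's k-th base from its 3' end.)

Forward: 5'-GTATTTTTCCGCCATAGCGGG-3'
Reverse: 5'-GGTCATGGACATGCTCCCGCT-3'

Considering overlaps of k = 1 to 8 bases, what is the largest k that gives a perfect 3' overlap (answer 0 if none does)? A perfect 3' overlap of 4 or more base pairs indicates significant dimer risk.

Longest perfect overlap: 6 complementary base pairs; significant dimer risk (threshold 4).

Last 8 bases (5'→3') — forward …ATAGCGGG, reverse …CTCCCGCT.
Reverse complement of the reverse primer's last 8 bases: AGCGGGAG; its first k bases are the reverse complement of the reverse primer's last k bases, so a perfect k-base overlap needs the forward primer's last k bases to equal them.
Comparing (forward last k vs required): k=1: G vs A ✗; k=2: GG vs AG ✗; k=3: GGG vs AGC ✗; k=4: CGGG vs AGCG ✗; k=5: GCGGG vs AGCGG ✗; k=6: AGCGGG vs AGCGGG ✓; k=7: TAGCGGG vs AGCGGGA ✗; k=8: ATAGCGGG vs AGCGGGAG ✗.
Only k = 6 is perfect, so the longest perfect 3' overlap is 6.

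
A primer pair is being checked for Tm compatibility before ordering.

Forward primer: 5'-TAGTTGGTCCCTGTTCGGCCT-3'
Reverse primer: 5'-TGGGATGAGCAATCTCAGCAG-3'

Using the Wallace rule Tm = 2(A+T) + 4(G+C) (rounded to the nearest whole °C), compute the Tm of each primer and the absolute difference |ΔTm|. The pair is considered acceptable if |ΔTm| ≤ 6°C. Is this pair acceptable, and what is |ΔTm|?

|ΔTm| = 2°C; the pair is acceptable.

Forward: A=1 T=8 G=6 C=6 → Tm = 2·9 + 4·12 = 66°C.
Reverse: A=6 T=4 G=7 C=4 → Tm = 2·10 + 4·11 = 64°C.
|ΔTm| = |66 − 64| = 2°C, ≤ 6°C.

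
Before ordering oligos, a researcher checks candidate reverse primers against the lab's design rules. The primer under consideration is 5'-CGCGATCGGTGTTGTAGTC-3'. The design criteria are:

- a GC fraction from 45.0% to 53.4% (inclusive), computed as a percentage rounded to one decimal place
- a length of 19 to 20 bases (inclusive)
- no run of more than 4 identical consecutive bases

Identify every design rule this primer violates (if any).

Fails: GC content.

Base counts: A=2, T=6, G=7, C=4 (length 19).
GC content: GC 11/19 = 57.9%, outside 45.0–53.4% ✗
length: length 19 ✓
homopolymer run: longest run = 2 ✓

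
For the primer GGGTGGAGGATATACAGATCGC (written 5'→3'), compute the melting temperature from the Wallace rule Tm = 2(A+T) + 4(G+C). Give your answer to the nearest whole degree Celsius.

Base counts: A=6, T=4, G=9, C=3 (length 22).
Tm = 2·(6+4) + 4·(9+3) = 2·10 + 4·12 = 20 + 48 = 68°C.

68°C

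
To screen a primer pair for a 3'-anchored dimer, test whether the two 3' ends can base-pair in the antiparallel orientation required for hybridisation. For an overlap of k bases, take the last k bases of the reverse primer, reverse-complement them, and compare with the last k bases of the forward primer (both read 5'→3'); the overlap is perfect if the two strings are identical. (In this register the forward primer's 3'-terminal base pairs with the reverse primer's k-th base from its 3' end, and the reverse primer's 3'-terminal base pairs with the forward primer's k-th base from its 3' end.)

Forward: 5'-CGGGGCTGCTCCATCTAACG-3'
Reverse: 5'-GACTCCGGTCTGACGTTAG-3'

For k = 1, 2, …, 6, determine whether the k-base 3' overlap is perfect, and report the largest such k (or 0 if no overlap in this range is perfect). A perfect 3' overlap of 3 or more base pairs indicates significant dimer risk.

Last 6 bases (5'→3') — forward …CTAACG, reverse …CGTTAG.
Reverse complement of the reverse primer's last 6 bases: CTAACG; its first k bases are the reverse complement of the reverse primer's last k bases, so a perfect k-base overlap needs the forward primer's last k bases to equal them.
Comparing (forward last k vs required): k=1: G vs C ✗; k=2: CG vs CT ✗; k=3: ACG vs CTA ✗; k=4: AACG vs CTAA ✗; k=5: TAACG vs CTAAC ✗; k=6: CTAACG vs CTAACG ✓.
Only k = 6 is perfect, so the longest perfect 3' overlap is 6.

Longest perfect overlap: 6 complementary base pairs; significant dimer risk (threshold 3).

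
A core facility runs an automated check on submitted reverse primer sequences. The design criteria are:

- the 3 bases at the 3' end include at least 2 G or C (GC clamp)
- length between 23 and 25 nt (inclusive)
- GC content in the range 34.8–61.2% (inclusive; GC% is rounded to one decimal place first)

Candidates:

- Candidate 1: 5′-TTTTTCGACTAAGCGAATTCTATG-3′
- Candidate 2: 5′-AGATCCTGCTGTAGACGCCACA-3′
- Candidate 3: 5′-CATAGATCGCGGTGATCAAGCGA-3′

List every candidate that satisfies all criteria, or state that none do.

Candidate 1 (24 nt, A=6 T=10 G=4 C=4): 3' end ATG has 1 G/C, need ≥2 ✗; length 24 ✓; GC 8/24 = 33.3%, outside 34.8–61.2% ✗ — fails.
Candidate 2 (22 nt, A=6 T=4 G=5 C=7): 3' end ACA has 1 G/C, need ≥2 ✗; length 22, outside 23–25 ✗; GC 12/22 = 54.5% ✓ — fails.
Candidate 3 (23 nt, A=7 T=4 G=7 C=5): 3' end CGA has 2 G/C ✓; length 23 ✓; GC 12/23 = 52.2% ✓ — passes.

Candidate 3 only.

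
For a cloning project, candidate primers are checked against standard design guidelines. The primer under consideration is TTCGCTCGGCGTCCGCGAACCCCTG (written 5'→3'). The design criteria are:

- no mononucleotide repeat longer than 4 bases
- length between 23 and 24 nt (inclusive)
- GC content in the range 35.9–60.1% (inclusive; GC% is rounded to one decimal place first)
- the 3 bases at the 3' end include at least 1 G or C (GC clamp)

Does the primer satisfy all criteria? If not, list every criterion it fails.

Base counts: A=2, T=5, G=7, C=11 (length 25).
homopolymer run: longest run = 4 ✓
length: length 25, outside 23–24 ✗
GC content: GC 18/25 = 72.0%, outside 35.9–60.1% ✗
GC clamp: 3' end CTG has 2 G/C ✓

Fails: length, GC content.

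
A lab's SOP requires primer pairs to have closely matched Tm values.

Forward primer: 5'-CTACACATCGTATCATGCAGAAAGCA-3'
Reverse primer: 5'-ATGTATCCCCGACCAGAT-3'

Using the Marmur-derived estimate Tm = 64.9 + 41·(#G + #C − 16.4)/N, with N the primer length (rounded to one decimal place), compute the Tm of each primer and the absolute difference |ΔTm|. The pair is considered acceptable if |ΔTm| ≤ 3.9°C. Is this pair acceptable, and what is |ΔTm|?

Forward: G+C = 11, N = 26 → Tm = 64.9 + 41·(11 − 16.4)/26 = 56.4°C.
Reverse: G+C = 9, N = 18 → Tm = 64.9 + 41·(9 − 16.4)/18 = 48.0°C.
|ΔTm| = |56.4 − 48.0| = 8.4°C, > 3.9°C.

|ΔTm| = 8.4°C; the pair is not acceptable.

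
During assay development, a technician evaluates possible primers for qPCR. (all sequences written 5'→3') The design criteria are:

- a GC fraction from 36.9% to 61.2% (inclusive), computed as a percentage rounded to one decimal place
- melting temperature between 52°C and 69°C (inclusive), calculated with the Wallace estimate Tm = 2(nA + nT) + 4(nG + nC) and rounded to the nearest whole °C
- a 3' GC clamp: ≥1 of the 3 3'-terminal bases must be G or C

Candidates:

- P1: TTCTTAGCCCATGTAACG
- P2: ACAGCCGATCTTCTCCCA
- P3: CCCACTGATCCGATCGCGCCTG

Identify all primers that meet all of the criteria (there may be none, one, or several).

P1 and P2.

P1 (18 nt, A=4 T=6 G=3 C=5): GC 8/18 = 44.4% ✓; Tm = 2·10 + 4·8 = 52°C ✓; 3' end ACG has 2 G/C ✓ — passes.
P2 (18 nt, A=4 T=4 G=2 C=8): GC 10/18 = 55.6% ✓; Tm = 2·8 + 4·10 = 56°C ✓; 3' end CCA has 2 G/C ✓ — passes.
P3 (22 nt, A=3 T=4 G=5 C=10): GC 15/22 = 68.2%, outside 36.9–61.2% ✗; Tm = 2·7 + 4·15 = 74°C, outside 52–69°C ✗; 3' end CTG has 2 G/C ✓ — fails.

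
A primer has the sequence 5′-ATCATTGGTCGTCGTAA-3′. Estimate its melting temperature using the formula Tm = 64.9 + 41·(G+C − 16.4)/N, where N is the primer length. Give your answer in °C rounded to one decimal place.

Base counts: A=4, T=6, G=4, C=3; G+C = 7, N = 17.
Tm = 64.9 + 41·(7 − 16.4)/17 = 64.9 + -385.40/17 = 42.2°C.

42.2°C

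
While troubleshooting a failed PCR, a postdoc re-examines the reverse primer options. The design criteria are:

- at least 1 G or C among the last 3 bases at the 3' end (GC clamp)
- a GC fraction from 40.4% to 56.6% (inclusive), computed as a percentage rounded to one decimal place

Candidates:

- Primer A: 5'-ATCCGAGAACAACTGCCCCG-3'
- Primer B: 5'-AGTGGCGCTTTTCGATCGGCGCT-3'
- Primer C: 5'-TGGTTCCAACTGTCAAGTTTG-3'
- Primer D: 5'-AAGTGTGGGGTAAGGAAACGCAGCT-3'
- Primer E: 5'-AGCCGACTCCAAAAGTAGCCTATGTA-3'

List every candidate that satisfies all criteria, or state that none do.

Primer C, Primer D and Primer E.

Primer A (20 nt, A=6 T=2 G=4 C=8): 3' end CCG has 3 G/C ✓; GC 12/20 = 60.0%, outside 40.4–56.6% ✗ — fails.
Primer B (23 nt, A=2 T=7 G=8 C=6): 3' end GCT has 2 G/C ✓; GC 14/23 = 60.9%, outside 40.4–56.6% ✗ — fails.
Primer C (21 nt, A=4 T=8 G=5 C=4): 3' end TTG has 1 G/C ✓; GC 9/21 = 42.9% ✓ — passes.
Primer D (25 nt, A=8 T=4 G=10 C=3): 3' end GCT has 2 G/C ✓; GC 13/25 = 52.0% ✓ — passes.
Primer E (26 nt, A=9 T=5 G=5 C=7): 3' end GTA has 1 G/C ✓; GC 12/26 = 46.2% ✓ — passes.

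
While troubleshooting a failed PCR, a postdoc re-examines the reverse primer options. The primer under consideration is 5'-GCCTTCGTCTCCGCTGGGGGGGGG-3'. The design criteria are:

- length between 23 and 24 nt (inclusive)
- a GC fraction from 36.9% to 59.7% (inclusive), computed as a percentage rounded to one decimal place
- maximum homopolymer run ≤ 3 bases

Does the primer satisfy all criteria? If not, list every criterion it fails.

Base counts: A=0, T=5, G=12, C=7 (length 24).
length: length 24 ✓
GC content: GC 19/24 = 79.2%, outside 36.9–59.7% ✗
homopolymer run: longest run = 9, exceeds 3 ✗

Fails: GC content, homopolymer run.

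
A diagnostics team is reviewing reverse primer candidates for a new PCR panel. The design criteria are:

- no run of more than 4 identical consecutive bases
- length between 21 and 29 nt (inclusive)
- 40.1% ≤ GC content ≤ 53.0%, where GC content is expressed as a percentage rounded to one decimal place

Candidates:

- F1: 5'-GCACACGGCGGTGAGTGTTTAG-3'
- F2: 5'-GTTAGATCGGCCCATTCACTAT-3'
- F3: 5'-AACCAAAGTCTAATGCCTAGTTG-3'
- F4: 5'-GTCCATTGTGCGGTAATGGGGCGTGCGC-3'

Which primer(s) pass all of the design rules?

F2 only.

F1 (22 nt, A=4 T=5 G=9 C=4): longest run = 3 ✓; length 22 ✓; GC 13/22 = 59.1%, outside 40.1–53.0% ✗ — fails.
F2 (22 nt, A=5 T=7 G=4 C=6): longest run = 3 ✓; length 22 ✓; GC 10/22 = 45.5% ✓ — passes.
F3 (23 nt, A=8 T=6 G=4 C=5): longest run = 3 ✓; length 23 ✓; GC 9/23 = 39.1%, outside 40.1–53.0% ✗ — fails.
F4 (28 nt, A=3 T=7 G=12 C=6): longest run = 4 ✓; length 28 ✓; GC 18/28 = 64.3%, outside 40.1–53.0% ✗ — fails.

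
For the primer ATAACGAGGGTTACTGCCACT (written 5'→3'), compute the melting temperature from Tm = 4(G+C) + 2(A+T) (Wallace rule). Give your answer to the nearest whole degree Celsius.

62°C

Base counts: A=6, T=5, G=5, C=5 (length 21).
Tm = 2·(6+5) + 4·(5+5) = 2·11 + 4·10 = 22 + 40 = 62°C.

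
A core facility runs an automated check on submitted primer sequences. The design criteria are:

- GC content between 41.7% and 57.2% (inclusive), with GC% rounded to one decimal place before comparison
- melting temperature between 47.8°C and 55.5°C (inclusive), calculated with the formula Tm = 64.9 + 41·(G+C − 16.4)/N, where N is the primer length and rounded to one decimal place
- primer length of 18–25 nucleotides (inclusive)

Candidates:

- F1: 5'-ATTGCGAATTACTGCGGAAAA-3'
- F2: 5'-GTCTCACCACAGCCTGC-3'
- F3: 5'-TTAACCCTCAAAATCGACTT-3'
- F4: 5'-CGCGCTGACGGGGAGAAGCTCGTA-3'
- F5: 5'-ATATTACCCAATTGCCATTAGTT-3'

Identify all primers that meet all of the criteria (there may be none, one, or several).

None of the candidates satisfy all criteria.

F1 (21 nt, A=8 T=5 G=5 C=3): GC 8/21 = 38.1%, outside 41.7–57.2% ✗; Tm = 64.9 + 41·(8 − 16.4)/21 = 48.5°C ✓; length 21 ✓ — fails.
F2 (17 nt, A=3 T=3 G=3 C=8): GC 11/17 = 64.7%, outside 41.7–57.2% ✗; Tm = 64.9 + 41·(11 − 16.4)/17 = 51.9°C ✓; length 17, outside 18–25 ✗ — fails.
F3 (20 nt, A=7 T=6 G=1 C=6): GC 7/20 = 35.0%, outside 41.7–57.2% ✗; Tm = 64.9 + 41·(7 − 16.4)/20 = 45.6°C, outside 47.8–55.5°C ✗; length 20 ✓ — fails.
F4 (24 nt, A=5 T=3 G=10 C=6): GC 16/24 = 66.7%, outside 41.7–57.2% ✗; Tm = 64.9 + 41·(16 − 16.4)/24 = 64.2°C, outside 47.8–55.5°C ✗; length 24 ✓ — fails.
F5 (23 nt, A=7 T=9 G=2 C=5): GC 7/23 = 30.4%, outside 41.7–57.2% ✗; Tm = 64.9 + 41·(7 − 16.4)/23 = 48.1°C ✓; length 23 ✓ — fails.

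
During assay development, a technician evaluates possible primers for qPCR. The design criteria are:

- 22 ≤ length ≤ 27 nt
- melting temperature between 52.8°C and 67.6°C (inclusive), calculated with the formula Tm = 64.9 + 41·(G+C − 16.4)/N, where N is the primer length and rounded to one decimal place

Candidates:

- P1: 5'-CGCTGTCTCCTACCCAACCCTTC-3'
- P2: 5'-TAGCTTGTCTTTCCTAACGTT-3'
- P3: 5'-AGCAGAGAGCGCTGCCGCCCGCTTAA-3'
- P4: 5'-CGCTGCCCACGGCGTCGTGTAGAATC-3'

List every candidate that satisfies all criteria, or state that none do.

P1, P3 and P4.

P1 (23 nt, A=3 T=6 G=2 C=12): length 23 ✓; Tm = 64.9 + 41·(14 − 16.4)/23 = 60.6°C ✓ — passes.
P2 (21 nt, A=3 T=10 G=3 C=5): length 21, outside 22–27 ✗; Tm = 64.9 + 41·(8 − 16.4)/21 = 48.5°C, outside 52.8–67.6°C ✗ — fails.
P3 (26 nt, A=6 T=3 G=8 C=9): length 26 ✓; Tm = 64.9 + 41·(17 − 16.4)/26 = 65.8°C ✓ — passes.
P4 (26 nt, A=4 T=5 G=8 C=9): length 26 ✓; Tm = 64.9 + 41·(17 − 16.4)/26 = 65.8°C ✓ — passes.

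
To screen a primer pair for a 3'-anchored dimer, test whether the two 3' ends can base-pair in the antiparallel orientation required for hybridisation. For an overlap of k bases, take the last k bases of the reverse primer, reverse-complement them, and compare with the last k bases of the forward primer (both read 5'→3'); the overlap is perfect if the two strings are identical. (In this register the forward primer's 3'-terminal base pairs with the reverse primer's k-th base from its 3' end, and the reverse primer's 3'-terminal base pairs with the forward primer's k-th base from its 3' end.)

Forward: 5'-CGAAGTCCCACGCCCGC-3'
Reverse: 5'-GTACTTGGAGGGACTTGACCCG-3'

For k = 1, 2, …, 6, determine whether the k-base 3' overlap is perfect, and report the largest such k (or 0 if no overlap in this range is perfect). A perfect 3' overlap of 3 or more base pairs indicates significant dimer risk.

Last 6 bases (5'→3') — forward …GCCCGC, reverse …GACCCG.
Reverse complement of the reverse primer's last 6 bases: CGGGTC; its first k bases are the reverse complement of the reverse primer's last k bases, so a perfect k-base overlap needs the forward primer's last k bases to equal them.
Comparing (forward last k vs required): k=1: C vs C ✓; k=2: GC vs CG ✗; k=3: CGC vs CGG ✗; k=4: CCGC vs CGGG ✗; k=5: CCCGC vs CGGGT ✗; k=6: GCCCGC vs CGGGTC ✗.
Only k = 1 is perfect, so the longest perfect 3' overlap is 1.

Longest perfect overlap: 1 complementary base pair; below the dimer-risk threshold (threshold 3).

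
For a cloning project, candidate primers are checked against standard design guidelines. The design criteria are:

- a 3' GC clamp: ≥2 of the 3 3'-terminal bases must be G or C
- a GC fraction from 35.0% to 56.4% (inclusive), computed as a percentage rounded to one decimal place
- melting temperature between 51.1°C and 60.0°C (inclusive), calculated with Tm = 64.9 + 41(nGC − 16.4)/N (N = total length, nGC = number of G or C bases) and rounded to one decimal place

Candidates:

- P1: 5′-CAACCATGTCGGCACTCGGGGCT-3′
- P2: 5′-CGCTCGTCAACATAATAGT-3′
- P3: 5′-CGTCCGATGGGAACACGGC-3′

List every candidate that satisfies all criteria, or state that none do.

None of the candidates satisfy all criteria.

P1 (23 nt, A=4 T=4 G=7 C=8): 3' end GCT has 2 G/C ✓; GC 15/23 = 65.2%, outside 35.0–56.4% ✗; Tm = 64.9 + 41·(15 − 16.4)/23 = 62.4°C, outside 51.1–60.0°C ✗ — fails.
P2 (19 nt, A=6 T=5 G=3 C=5): 3' end AGT has 1 G/C, need ≥2 ✗; GC 8/19 = 42.1% ✓; Tm = 64.9 + 41·(8 − 16.4)/19 = 46.8°C, outside 51.1–60.0°C ✗ — fails.
P3 (19 nt, A=4 T=2 G=7 C=6): 3' end GGC has 3 G/C ✓; GC 13/19 = 68.4%, outside 35.0–56.4% ✗; Tm = 64.9 + 41·(13 − 16.4)/19 = 57.6°C ✓ — fails.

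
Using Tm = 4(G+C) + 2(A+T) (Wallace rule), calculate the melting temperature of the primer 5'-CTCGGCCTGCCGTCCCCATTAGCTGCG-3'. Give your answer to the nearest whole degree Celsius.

Base counts: A=2, T=6, G=7, C=12 (length 27).
Tm = 2·(2+6) + 4·(7+12) = 2·8 + 4·19 = 16 + 76 = 92°C.

92°C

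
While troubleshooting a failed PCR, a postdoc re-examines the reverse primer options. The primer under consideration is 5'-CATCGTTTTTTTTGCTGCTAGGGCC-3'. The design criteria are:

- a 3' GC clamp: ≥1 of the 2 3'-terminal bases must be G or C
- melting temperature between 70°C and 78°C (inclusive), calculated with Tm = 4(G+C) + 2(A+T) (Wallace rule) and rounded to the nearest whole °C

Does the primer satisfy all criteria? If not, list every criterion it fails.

Meets all criteria.

Base counts: A=2, T=11, G=6, C=6 (length 25).
GC clamp: 3' end CC has 2 G/C ✓
Tm: Tm = 2·13 + 4·12 = 74°C ✓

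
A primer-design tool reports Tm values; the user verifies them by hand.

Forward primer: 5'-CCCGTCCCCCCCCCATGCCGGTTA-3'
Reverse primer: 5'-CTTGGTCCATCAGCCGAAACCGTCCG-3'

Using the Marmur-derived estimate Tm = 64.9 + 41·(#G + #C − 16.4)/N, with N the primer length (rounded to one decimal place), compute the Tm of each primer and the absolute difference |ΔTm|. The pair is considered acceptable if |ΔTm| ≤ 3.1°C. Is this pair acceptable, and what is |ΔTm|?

Forward: G+C = 18, N = 24 → Tm = 64.9 + 41·(18 − 16.4)/24 = 67.6°C.
Reverse: G+C = 16, N = 26 → Tm = 64.9 + 41·(16 − 16.4)/26 = 64.3°C.
|ΔTm| = |67.6 − 64.3| = 3.3°C, > 3.1°C.

|ΔTm| = 3.3°C; the pair is not acceptable.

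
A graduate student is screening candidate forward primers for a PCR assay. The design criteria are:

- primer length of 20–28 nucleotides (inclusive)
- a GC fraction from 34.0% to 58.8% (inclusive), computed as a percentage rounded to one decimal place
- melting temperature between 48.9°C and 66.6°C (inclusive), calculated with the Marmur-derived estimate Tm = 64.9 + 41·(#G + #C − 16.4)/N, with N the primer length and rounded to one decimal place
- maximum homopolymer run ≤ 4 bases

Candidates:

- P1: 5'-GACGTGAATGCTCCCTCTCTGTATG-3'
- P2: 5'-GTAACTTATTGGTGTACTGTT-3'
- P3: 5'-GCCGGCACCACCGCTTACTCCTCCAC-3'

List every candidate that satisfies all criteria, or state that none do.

P1 only.

P1 (25 nt, A=4 T=8 G=6 C=7): length 25 ✓; GC 13/25 = 52.0% ✓; Tm = 64.9 + 41·(13 − 16.4)/25 = 59.3°C ✓; longest run = 3 ✓ — passes.
P2 (21 nt, A=4 T=10 G=5 C=2): length 21 ✓; GC 7/21 = 33.3%, outside 34.0–58.8% ✗; Tm = 64.9 + 41·(7 − 16.4)/21 = 46.5°C, outside 48.9–66.6°C ✗; longest run = 2 ✓ — fails.
P3 (26 nt, A=4 T=4 G=4 C=14): length 26 ✓; GC 18/26 = 69.2%, outside 34.0–58.8% ✗; Tm = 64.9 + 41·(18 − 16.4)/26 = 67.4°C, outside 48.9–66.6°C ✗; longest run = 2 ✓ — fails.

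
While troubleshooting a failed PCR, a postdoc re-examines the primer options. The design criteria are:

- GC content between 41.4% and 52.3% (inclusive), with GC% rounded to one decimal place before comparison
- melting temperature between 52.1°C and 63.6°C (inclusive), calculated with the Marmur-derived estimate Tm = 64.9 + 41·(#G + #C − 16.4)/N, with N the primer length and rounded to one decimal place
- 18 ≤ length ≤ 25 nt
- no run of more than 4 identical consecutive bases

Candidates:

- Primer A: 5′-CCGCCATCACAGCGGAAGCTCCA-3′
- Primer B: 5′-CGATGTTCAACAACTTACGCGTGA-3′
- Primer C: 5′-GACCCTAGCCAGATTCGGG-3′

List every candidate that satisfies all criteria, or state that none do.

Primer B only.

Primer A (23 nt, A=6 T=2 G=5 C=10): GC 15/23 = 65.2%, outside 41.4–52.3% ✗; Tm = 64.9 + 41·(15 − 16.4)/23 = 62.4°C ✓; length 23 ✓; longest run = 2 ✓ — fails.
Primer B (24 nt, A=7 T=6 G=5 C=6): GC 11/24 = 45.8% ✓; Tm = 64.9 + 41·(11 − 16.4)/24 = 55.7°C ✓; length 24 ✓; longest run = 2 ✓ — passes.
Primer C (19 nt, A=4 T=3 G=6 C=6): GC 12/19 = 63.2%, outside 41.4–52.3% ✗; Tm = 64.9 + 41·(12 − 16.4)/19 = 55.4°C ✓; length 19 ✓; longest run = 3 ✓ — fails.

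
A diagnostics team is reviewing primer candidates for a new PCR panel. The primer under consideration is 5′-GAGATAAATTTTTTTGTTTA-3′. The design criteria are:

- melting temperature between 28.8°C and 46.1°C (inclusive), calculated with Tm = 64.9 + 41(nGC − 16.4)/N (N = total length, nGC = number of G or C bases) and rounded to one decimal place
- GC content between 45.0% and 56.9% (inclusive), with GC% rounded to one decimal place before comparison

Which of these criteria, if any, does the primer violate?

Fails: GC content.

Base counts: A=6, T=11, G=3, C=0 (length 20).
Tm: Tm = 64.9 + 41·(3 − 16.4)/20 = 37.4°C ✓
GC content: GC 3/20 = 15.0%, outside 45.0–56.9% ✗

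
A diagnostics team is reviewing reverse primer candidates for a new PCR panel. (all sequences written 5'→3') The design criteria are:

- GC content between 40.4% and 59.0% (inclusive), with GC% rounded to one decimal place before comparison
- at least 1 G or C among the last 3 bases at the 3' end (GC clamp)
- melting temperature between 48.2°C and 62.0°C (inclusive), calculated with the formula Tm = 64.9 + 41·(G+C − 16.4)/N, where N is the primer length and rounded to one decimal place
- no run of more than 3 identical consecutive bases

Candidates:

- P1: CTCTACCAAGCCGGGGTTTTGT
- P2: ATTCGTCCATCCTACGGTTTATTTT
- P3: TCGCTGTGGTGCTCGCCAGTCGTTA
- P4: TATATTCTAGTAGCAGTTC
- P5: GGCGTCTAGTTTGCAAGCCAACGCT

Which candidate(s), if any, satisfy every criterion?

P5 only.

P1 (22 nt, A=3 T=7 G=6 C=6): GC 12/22 = 54.5% ✓; 3' end TGT has 1 G/C ✓; Tm = 64.9 + 41·(12 − 16.4)/22 = 56.7°C ✓; longest run = 4, exceeds 3 ✗ — fails.
P2 (25 nt, A=4 T=12 G=3 C=6): GC 9/25 = 36.0%, outside 40.4–59.0% ✗; 3' end TTT has 0 G/C, need ≥1 ✗; Tm = 64.9 + 41·(9 − 16.4)/25 = 52.8°C ✓; longest run = 4, exceeds 3 ✗ — fails.
P3 (25 nt, A=2 T=8 G=8 C=7): GC 15/25 = 60.0%, outside 40.4–59.0% ✗; 3' end TTA has 0 G/C, need ≥1 ✗; Tm = 64.9 + 41·(15 − 16.4)/25 = 62.6°C, outside 48.2–62.0°C ✗; longest run = 2 ✓ — fails.
P4 (19 nt, A=5 T=8 G=3 C=3): GC 6/19 = 31.6%, outside 40.4–59.0% ✗; 3' end TTC has 1 G/C ✓; Tm = 64.9 + 41·(6 − 16.4)/19 = 42.5°C, outside 48.2–62.0°C ✗; longest run = 2 ✓ — fails.
P5 (25 nt, A=5 T=6 G=7 C=7): GC 14/25 = 56.0% ✓; 3' end GCT has 2 G/C ✓; Tm = 64.9 + 41·(14 − 16.4)/25 = 61.0°C ✓; longest run = 3 ✓ — passes.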